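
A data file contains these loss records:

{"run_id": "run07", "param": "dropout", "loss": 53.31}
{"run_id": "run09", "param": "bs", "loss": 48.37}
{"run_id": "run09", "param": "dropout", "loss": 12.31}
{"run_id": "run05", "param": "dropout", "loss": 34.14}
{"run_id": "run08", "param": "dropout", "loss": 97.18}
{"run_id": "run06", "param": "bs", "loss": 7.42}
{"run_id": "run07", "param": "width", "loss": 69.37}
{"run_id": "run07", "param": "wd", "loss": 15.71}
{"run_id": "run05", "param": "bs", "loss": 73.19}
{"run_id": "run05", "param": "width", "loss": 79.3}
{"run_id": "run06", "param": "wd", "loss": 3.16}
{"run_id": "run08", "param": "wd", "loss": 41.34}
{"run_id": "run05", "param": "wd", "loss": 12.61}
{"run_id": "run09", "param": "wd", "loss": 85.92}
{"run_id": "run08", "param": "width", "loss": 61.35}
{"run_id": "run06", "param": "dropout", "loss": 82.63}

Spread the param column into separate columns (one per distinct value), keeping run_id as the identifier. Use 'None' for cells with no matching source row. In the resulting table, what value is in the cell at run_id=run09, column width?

None

No long-format row has run_id=run09 and param=width, so the cell is None.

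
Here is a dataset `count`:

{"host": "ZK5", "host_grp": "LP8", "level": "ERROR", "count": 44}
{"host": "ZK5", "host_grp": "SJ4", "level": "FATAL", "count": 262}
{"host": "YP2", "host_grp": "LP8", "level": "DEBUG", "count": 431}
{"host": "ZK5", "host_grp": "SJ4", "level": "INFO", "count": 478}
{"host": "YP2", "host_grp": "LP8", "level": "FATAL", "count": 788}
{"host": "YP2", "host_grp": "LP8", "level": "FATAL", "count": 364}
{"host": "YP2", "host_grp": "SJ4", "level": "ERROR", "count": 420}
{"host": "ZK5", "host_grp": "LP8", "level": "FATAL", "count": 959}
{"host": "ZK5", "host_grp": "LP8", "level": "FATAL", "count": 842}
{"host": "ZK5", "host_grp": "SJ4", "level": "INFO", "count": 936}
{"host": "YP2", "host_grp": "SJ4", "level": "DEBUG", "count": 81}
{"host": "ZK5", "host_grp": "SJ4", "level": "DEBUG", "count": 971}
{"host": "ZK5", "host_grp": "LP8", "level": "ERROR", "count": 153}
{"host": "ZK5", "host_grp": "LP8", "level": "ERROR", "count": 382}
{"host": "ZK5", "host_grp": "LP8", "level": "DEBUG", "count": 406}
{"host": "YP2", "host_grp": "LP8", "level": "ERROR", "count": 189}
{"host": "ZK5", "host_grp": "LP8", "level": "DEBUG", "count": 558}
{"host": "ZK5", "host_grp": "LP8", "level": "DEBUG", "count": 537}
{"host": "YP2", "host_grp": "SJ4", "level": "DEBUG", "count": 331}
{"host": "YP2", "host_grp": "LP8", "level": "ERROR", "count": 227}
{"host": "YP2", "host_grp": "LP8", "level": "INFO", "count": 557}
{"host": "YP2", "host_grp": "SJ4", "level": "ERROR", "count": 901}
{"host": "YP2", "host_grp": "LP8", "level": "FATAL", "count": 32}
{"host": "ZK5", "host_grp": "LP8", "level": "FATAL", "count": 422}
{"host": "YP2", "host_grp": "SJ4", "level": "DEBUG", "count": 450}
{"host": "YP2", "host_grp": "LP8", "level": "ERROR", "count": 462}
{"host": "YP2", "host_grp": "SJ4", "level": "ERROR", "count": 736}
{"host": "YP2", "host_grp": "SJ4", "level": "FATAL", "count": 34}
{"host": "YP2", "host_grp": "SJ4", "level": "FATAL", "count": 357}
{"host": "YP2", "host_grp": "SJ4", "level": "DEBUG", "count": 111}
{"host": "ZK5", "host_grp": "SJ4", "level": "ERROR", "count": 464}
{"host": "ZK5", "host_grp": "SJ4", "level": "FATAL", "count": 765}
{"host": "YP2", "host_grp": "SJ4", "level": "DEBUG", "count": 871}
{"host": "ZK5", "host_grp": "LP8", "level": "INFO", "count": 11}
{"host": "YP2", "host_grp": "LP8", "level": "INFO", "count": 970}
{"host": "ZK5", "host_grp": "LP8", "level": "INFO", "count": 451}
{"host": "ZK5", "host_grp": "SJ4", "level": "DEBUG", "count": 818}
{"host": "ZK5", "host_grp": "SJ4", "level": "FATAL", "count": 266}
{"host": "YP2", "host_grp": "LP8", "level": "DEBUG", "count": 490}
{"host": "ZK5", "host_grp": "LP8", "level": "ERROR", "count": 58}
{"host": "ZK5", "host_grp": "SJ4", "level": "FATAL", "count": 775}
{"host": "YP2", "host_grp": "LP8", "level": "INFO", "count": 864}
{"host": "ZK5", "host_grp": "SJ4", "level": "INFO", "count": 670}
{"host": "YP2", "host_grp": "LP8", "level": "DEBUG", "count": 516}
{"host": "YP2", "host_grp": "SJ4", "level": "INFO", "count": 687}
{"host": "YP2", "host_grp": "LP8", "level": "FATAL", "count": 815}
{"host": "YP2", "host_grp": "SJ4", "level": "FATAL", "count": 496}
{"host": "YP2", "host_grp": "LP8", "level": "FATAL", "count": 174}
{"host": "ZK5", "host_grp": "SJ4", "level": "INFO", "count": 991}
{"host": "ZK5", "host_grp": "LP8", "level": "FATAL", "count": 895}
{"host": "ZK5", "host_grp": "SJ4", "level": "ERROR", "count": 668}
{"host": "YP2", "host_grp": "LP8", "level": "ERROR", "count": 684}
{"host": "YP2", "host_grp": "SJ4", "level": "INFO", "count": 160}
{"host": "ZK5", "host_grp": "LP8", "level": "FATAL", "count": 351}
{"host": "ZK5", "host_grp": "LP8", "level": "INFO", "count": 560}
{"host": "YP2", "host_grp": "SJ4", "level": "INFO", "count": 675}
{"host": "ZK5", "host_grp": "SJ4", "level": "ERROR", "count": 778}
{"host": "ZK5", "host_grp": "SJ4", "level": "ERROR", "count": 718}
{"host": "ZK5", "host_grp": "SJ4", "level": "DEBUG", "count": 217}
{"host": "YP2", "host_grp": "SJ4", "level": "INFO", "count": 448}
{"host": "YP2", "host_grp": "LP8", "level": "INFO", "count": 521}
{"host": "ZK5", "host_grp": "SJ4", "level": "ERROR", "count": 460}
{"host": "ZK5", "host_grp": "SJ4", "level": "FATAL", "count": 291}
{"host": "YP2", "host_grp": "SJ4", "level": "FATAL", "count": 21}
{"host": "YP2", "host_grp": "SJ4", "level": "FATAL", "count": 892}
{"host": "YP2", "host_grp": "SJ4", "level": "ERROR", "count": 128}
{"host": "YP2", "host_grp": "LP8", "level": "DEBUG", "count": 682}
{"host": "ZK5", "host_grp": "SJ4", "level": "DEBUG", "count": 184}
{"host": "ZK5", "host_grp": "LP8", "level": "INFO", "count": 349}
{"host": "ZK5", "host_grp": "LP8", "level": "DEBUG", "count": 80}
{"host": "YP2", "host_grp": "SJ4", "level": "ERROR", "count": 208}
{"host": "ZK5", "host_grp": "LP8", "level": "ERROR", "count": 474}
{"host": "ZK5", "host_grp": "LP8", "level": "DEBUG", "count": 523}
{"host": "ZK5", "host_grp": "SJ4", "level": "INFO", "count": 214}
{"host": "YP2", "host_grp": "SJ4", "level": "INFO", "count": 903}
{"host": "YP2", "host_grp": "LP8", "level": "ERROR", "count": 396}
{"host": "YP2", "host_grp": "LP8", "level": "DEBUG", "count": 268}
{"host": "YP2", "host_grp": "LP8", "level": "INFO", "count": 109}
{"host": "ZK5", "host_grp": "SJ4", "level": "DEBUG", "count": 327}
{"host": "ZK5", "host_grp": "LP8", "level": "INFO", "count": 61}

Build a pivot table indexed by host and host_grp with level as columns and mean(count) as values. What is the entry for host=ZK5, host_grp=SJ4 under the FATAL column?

471.80

Rows with host=ZK5, host_grp=SJ4 and level=FATAL: count values are 262, 765, 266, 775, 291.
(262 + 765 + 266 + 775 + 291) / 5 = 471.80.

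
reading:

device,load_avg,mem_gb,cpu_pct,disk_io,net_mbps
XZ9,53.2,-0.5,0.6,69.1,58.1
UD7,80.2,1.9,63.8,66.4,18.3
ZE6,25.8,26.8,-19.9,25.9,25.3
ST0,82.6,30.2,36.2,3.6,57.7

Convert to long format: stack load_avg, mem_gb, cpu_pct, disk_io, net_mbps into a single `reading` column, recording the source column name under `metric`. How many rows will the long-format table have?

4 device values × 5 melted columns = 20 rows.

20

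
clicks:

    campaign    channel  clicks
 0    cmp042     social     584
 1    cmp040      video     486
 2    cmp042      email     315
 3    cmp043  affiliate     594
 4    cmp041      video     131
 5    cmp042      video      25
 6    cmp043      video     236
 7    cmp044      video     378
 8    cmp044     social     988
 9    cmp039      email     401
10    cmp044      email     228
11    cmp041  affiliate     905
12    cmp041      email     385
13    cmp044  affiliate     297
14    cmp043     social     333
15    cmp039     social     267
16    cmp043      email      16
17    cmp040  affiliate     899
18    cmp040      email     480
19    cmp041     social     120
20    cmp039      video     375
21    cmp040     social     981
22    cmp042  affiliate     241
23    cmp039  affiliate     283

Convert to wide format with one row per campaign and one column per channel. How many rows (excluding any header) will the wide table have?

6

6 distinct campaign values → 6 rows.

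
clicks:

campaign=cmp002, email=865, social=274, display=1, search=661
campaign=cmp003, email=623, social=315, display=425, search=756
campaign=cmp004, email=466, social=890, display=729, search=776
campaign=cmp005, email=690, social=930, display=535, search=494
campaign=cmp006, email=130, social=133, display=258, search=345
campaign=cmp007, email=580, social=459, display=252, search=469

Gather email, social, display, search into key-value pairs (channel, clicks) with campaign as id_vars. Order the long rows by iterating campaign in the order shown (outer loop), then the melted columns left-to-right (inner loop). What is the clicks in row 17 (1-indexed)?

130

24 rows total (6 × 4). Row 17: index ⌊(17-1)/4⌋ = 4 into campaign → cmp006; (17-1) mod 4 = 0 into the melted columns → email.
So row 17 is (cmp006, email, 130); clicks = 130.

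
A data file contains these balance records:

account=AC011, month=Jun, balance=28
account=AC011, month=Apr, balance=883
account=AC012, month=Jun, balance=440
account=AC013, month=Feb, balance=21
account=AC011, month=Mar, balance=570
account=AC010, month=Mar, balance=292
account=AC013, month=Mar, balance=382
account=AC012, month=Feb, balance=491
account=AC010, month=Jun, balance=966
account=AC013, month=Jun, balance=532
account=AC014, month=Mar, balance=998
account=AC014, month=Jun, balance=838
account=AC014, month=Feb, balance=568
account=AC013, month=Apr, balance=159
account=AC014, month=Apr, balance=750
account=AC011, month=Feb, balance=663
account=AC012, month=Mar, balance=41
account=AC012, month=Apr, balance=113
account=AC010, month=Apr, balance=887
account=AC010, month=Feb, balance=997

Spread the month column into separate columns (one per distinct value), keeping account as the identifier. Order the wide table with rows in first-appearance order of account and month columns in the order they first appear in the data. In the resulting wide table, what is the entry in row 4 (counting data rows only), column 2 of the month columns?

887

With rows in first-appearance order of account, row 4 is account=AC010. month columns in first-appearance order: Jun, Apr, Feb, Mar; column 2 is Apr.
Long rows with account=AC010, month=Apr: balance = 887.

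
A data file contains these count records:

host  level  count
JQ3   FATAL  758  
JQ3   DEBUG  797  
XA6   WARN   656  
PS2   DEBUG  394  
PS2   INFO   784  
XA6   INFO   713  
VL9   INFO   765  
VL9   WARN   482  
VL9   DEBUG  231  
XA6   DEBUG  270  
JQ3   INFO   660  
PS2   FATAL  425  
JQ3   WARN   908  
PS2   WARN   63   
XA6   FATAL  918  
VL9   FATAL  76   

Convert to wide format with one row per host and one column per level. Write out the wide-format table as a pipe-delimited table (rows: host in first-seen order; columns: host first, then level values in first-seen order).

Columns: host plus the 4 distinct level values (FATAL, DEBUG, WARN, INFO).
For example, row JQ3 column FATAL takes count=758 from the long row (JQ3, FATAL).

| host | FATAL | DEBUG | WARN | INFO |
| JQ3 | 758 | 797 | 908 | 660 |
| XA6 | 918 | 270 | 656 | 713 |
| PS2 | 425 | 394 | 63 | 784 |
| VL9 | 76 | 231 | 482 | 765 |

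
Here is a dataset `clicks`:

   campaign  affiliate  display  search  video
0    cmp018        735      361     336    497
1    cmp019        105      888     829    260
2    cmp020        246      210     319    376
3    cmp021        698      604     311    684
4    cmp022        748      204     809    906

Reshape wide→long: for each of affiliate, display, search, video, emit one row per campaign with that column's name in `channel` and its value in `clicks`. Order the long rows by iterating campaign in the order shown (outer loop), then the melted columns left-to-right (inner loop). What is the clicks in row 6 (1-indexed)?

888

20 rows total (5 × 4). Row 6: index ⌊(6-1)/4⌋ = 1 into campaign → cmp019; (6-1) mod 4 = 1 into the melted columns → display.
So row 6 is (cmp019, display, 888); clicks = 888.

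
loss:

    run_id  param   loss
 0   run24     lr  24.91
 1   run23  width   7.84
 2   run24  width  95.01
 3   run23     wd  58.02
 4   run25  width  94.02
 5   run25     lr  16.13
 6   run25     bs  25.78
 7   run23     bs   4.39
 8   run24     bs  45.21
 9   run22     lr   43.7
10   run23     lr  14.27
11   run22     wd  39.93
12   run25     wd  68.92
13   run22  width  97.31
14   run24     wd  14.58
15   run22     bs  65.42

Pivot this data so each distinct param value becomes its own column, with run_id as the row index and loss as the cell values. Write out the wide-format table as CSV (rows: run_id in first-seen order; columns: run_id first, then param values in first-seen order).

Columns: run_id plus the 4 distinct param values (lr, width, wd, bs).
For example, row run24 column lr takes loss=24.91 from the long row (run24, lr).

run_id,lr,width,wd,bs
run24,24.91,95.01,14.58,45.21
run23,14.27,7.84,58.02,4.39
run25,16.13,94.02,68.92,25.78
run22,43.7,97.31,39.93,65.42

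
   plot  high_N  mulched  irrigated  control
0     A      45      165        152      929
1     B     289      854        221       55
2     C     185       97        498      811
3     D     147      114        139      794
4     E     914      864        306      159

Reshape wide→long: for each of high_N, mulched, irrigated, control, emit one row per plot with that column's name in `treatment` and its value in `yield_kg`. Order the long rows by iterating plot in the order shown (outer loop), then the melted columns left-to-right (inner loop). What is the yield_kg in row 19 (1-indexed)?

20 rows total (5 × 4). Row 19: index ⌊(19-1)/4⌋ = 4 into plot → E; (19-1) mod 4 = 2 into the melted columns → irrigated.
So row 19 is (E, irrigated, 306); yield_kg = 306.

306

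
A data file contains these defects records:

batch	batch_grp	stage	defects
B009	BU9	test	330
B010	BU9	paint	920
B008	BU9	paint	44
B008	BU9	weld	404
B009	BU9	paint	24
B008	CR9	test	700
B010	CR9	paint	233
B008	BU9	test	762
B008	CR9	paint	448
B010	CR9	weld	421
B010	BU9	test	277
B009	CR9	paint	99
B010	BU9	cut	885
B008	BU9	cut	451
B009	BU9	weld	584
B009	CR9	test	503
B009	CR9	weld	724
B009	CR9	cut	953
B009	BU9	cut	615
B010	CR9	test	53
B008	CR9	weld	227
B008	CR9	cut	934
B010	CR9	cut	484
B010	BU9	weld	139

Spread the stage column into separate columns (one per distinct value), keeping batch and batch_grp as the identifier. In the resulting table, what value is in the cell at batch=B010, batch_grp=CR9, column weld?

421

Wide layout: rows indexed by batch and batch_grp, columns are the 4 distinct stage values (test, paint, weld, cut).
Cell (batch=B010, batch_grp=CR9, stage=weld) draws from the long row where batch=B010, batch_grp=CR9 and stage=weld, which has defects=421.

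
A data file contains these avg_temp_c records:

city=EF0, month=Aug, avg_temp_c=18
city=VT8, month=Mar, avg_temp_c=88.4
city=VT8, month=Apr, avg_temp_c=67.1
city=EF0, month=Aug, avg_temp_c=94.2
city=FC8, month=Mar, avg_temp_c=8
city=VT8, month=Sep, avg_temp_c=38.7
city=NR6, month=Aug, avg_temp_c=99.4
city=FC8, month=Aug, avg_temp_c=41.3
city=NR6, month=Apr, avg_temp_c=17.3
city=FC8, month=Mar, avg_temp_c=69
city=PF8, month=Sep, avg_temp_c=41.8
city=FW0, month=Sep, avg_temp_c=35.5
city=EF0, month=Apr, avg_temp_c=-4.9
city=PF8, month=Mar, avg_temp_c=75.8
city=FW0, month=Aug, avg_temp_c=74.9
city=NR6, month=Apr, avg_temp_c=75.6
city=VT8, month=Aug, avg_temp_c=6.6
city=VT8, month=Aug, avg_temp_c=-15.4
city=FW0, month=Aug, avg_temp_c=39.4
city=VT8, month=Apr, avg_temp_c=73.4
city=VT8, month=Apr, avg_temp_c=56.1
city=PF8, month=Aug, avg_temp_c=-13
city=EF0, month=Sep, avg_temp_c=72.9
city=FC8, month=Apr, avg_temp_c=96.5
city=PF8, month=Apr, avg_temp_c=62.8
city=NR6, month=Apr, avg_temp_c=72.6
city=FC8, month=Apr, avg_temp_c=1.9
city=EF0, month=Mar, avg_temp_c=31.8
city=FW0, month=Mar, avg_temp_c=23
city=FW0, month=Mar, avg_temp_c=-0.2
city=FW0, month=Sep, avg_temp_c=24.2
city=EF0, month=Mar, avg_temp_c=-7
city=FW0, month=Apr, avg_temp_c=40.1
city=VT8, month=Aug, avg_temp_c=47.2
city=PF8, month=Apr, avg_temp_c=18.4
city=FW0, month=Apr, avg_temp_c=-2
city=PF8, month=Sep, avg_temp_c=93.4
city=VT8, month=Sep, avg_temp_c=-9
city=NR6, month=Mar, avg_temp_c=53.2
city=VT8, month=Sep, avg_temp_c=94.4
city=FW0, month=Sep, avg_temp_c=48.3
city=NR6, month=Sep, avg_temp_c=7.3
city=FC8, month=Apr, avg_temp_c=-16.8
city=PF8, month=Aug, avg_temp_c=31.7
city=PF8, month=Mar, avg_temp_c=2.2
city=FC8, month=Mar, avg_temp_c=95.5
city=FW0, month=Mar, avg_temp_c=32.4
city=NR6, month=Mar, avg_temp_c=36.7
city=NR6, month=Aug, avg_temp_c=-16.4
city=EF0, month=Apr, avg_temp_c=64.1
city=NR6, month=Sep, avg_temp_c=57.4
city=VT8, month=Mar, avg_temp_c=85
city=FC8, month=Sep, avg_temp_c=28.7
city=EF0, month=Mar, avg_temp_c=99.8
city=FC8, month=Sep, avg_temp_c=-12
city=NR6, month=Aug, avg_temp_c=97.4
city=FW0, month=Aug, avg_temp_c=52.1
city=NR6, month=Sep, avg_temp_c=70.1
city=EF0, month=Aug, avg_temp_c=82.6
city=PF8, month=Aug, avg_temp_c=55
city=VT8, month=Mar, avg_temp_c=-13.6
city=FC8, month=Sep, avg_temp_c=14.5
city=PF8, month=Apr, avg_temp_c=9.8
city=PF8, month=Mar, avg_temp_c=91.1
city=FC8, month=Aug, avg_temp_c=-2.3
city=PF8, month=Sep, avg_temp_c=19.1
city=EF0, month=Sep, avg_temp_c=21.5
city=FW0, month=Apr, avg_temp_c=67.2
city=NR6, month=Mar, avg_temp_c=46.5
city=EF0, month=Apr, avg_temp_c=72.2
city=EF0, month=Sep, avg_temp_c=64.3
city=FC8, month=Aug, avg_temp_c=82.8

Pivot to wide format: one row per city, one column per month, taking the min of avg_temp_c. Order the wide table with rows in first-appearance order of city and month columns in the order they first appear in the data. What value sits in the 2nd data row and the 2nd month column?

With rows in first-appearance order of city, row 2 is city=VT8. month columns in first-appearance order: Aug, Mar, Apr, Sep; column 2 is Mar.
Long rows with city=VT8, month=Mar: min(88.4, 85, -13.6) = -13.6.

-13.6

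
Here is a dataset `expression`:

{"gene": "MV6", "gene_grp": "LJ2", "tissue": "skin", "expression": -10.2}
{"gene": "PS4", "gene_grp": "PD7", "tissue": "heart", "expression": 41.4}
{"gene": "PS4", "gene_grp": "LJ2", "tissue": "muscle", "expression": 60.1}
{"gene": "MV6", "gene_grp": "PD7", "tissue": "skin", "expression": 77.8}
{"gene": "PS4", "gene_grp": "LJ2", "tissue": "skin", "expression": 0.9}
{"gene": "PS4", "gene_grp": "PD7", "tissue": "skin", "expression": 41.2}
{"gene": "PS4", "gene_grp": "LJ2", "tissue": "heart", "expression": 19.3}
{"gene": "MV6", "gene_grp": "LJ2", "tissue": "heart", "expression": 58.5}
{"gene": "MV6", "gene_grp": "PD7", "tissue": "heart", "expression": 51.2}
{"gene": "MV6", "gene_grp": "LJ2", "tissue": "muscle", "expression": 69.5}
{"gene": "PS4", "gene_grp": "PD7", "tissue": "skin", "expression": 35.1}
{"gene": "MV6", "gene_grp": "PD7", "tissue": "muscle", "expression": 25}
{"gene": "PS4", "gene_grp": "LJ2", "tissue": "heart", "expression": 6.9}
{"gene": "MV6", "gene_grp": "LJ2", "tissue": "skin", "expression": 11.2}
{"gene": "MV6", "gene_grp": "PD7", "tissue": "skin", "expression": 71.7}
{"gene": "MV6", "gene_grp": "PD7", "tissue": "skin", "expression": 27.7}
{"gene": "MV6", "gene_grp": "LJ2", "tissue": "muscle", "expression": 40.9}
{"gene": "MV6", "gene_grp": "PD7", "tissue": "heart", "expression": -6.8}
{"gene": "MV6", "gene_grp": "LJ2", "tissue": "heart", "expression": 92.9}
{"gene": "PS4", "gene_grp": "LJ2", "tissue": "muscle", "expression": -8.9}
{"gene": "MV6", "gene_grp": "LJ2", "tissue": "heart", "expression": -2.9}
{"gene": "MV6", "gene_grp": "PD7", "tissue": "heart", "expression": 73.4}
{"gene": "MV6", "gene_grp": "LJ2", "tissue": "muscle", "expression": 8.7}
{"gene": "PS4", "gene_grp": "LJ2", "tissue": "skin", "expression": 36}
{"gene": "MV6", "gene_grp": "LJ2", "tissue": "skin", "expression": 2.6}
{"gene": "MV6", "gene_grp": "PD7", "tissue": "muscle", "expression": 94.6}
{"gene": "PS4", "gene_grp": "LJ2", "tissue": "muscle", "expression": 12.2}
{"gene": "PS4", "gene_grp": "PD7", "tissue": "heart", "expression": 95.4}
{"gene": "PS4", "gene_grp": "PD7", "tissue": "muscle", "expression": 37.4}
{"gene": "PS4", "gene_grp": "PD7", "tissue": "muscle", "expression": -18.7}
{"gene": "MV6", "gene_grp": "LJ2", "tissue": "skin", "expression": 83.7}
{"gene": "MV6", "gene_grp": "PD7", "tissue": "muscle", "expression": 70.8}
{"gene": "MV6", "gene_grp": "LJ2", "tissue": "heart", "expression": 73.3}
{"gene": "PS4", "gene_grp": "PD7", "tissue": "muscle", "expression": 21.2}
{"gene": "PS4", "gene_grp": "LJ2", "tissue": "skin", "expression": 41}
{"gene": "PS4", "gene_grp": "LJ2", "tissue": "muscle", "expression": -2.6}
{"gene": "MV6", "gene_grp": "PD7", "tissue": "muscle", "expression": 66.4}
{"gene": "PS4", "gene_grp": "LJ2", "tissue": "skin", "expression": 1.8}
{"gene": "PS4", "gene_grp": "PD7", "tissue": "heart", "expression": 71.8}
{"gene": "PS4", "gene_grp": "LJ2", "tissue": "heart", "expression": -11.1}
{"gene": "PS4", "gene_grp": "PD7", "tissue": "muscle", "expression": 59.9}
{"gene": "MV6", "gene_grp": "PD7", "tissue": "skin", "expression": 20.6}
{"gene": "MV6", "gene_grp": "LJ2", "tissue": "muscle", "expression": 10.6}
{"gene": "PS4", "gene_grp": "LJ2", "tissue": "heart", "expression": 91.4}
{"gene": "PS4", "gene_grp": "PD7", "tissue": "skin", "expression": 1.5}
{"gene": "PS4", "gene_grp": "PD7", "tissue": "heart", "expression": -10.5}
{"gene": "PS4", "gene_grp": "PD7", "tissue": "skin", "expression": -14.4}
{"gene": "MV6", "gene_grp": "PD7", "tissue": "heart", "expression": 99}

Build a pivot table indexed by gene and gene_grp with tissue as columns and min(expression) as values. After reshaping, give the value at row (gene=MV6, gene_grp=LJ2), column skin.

-10.2

Rows with gene=MV6, gene_grp=LJ2 and tissue=skin: expression values are -10.2, 11.2, 2.6, 83.7.
min(-10.2, 11.2, 2.6, 83.7) = -10.2.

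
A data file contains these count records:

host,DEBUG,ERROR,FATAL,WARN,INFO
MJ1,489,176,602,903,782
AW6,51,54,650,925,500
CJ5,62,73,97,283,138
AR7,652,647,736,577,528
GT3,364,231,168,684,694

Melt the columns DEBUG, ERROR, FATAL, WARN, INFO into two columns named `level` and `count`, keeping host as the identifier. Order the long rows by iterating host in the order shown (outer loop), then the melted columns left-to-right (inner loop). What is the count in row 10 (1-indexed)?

500

25 rows total (5 × 5). Row 10: index ⌊(10-1)/5⌋ = 1 into host → AW6; (10-1) mod 5 = 4 into the melted columns → INFO.
So row 10 is (AW6, INFO, 500); count = 500.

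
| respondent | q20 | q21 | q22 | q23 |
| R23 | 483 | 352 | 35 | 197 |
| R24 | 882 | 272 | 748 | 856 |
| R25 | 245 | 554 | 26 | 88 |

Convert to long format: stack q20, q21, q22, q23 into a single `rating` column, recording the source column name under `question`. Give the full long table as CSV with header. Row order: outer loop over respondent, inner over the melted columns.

Each (respondent, column) pair becomes one row: 3 × 4 = 12 rows.
For example, (R23, q20) → rating=483.

respondent,question,rating
R23,q20,483
R23,q21,352
R23,q22,35
R23,q23,197
R24,q20,882
R24,q21,272
R24,q22,748
R24,q23,856
R25,q20,245
R25,q21,554
R25,q22,26
R25,q23,88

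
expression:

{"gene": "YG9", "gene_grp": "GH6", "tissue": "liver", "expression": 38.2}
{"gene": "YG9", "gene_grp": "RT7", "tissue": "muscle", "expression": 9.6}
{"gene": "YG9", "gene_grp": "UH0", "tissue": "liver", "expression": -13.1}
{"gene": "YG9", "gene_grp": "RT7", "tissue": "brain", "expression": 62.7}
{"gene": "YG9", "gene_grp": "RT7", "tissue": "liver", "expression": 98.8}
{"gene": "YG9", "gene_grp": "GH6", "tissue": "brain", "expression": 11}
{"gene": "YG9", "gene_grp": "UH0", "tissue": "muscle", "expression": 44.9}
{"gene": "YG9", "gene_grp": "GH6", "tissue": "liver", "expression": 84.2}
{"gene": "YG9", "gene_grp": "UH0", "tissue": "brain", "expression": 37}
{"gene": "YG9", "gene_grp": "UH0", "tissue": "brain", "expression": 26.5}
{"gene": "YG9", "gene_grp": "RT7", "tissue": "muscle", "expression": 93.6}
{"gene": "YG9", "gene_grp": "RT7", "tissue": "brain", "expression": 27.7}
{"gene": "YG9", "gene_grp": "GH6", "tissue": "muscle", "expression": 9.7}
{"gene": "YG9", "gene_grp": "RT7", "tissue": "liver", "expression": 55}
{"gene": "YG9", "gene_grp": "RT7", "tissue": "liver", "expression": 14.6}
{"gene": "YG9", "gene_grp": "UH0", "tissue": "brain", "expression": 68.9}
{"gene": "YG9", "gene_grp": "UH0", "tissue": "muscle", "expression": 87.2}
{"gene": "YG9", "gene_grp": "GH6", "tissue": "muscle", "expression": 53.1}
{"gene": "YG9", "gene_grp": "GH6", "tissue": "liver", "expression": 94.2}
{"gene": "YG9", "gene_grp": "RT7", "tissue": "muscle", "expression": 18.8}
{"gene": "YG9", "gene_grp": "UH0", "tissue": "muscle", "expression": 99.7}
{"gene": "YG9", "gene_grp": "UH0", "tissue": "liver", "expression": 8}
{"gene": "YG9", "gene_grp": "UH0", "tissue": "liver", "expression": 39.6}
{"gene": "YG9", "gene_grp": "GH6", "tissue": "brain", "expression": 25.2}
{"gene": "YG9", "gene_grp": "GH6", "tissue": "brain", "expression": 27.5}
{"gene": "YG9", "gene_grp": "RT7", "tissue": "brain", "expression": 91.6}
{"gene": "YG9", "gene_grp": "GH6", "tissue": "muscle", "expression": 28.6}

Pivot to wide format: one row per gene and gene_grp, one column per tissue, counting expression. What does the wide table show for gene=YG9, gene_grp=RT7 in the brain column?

Rows with gene=YG9, gene_grp=RT7 and tissue=brain: expression values are 62.7, 27.7, 91.6.
3 rows match — count = 3.

3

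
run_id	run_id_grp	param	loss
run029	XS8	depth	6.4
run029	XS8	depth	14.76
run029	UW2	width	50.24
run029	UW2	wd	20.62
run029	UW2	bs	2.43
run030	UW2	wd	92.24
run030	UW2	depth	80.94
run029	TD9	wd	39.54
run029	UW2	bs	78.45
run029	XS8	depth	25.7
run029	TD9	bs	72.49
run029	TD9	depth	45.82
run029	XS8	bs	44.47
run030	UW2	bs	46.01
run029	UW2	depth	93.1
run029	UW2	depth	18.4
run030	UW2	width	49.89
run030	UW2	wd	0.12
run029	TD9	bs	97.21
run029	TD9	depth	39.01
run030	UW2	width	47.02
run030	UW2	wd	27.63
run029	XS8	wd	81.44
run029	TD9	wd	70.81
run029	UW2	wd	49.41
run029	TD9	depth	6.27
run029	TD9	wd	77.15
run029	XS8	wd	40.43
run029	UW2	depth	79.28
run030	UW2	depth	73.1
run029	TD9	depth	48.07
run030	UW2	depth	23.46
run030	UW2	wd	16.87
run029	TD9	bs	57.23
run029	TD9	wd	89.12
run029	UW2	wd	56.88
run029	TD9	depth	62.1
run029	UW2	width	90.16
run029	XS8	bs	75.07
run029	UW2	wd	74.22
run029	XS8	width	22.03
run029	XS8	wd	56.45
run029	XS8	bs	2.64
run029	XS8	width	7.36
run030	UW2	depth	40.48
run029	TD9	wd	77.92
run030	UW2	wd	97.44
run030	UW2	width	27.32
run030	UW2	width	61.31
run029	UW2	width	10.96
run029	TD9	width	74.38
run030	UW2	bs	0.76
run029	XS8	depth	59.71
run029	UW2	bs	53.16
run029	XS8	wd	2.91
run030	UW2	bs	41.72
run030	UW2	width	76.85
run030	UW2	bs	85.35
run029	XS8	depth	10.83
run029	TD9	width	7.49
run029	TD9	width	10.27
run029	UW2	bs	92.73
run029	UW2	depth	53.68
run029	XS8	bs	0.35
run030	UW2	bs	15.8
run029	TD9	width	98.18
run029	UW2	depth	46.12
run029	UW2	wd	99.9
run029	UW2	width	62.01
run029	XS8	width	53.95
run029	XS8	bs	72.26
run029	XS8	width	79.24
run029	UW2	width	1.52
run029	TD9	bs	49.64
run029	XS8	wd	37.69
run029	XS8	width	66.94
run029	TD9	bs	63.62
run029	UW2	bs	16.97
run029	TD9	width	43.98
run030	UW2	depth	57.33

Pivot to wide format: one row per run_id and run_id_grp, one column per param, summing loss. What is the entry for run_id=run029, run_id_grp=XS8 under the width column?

Rows with run_id=run029, run_id_grp=XS8 and param=width: loss values are 22.03, 7.36, 53.95, 79.24, 66.94.
22.03 + 7.36 + 53.95 + 79.24 + 66.94 = 229.52.

229.52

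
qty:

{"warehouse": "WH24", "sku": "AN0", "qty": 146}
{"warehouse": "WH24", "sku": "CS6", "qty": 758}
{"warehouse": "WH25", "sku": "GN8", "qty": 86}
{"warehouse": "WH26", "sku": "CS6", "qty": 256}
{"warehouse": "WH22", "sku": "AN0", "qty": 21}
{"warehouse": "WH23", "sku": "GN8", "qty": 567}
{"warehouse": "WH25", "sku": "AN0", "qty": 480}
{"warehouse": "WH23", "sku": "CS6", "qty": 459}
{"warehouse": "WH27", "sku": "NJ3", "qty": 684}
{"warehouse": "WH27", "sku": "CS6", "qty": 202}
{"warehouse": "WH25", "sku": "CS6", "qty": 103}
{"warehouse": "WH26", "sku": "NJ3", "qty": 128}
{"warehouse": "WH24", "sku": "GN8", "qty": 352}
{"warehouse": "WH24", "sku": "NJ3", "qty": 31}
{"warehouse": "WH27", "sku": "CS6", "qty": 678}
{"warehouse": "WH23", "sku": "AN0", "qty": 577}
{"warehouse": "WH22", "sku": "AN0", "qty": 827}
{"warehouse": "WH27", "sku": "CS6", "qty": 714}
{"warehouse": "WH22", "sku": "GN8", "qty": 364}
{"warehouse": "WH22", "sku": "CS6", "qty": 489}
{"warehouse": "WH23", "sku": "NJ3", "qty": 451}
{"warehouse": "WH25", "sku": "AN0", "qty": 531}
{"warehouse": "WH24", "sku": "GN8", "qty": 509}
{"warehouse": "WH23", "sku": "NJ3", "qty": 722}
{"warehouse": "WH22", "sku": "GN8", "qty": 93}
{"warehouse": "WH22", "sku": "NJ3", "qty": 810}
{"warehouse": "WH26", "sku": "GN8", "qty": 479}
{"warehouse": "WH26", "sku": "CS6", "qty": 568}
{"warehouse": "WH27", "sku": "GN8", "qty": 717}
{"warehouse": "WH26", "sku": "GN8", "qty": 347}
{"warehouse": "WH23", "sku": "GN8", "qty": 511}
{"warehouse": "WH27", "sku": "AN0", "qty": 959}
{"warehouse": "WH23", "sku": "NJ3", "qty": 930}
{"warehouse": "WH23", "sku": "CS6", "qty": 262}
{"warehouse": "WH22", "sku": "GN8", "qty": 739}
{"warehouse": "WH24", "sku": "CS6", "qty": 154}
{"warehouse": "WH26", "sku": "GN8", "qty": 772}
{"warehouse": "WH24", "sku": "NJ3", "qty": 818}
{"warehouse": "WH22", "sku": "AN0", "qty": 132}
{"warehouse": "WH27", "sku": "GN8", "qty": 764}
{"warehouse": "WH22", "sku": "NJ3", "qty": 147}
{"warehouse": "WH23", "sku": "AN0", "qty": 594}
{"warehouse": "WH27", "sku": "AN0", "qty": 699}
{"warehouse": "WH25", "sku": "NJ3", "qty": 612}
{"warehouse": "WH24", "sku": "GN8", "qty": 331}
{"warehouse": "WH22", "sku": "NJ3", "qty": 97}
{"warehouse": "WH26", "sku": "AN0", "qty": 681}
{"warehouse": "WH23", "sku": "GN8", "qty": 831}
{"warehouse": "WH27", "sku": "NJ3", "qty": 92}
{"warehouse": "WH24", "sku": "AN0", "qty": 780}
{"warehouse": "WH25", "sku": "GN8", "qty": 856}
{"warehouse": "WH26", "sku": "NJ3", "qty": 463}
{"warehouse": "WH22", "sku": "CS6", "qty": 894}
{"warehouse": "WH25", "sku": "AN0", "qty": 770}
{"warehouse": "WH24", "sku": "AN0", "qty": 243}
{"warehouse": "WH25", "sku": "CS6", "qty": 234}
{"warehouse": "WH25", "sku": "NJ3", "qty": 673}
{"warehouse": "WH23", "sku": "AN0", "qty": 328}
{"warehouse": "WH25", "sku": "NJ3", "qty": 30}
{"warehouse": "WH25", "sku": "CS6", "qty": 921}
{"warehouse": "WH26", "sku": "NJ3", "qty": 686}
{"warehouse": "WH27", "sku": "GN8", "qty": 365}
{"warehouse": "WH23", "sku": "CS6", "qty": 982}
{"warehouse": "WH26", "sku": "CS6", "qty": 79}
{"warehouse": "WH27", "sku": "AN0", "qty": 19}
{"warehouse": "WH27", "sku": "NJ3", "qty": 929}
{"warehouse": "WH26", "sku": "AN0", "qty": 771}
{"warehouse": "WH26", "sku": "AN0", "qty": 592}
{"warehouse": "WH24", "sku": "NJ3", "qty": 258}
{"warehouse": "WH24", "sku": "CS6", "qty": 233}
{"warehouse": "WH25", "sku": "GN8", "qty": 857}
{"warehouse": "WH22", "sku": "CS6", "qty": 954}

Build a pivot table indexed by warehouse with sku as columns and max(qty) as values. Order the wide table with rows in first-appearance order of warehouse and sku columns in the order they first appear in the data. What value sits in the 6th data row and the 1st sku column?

With rows in first-appearance order of warehouse, row 6 is warehouse=WH27. sku columns in first-appearance order: AN0, CS6, GN8, NJ3; column 1 is AN0.
Long rows with warehouse=WH27, sku=AN0: max(959, 699, 19) = 959.

959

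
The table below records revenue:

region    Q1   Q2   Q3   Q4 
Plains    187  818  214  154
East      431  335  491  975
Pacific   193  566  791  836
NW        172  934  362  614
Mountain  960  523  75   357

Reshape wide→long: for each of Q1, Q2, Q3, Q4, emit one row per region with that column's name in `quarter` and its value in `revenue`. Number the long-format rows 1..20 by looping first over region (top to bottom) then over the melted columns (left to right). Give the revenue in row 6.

335

20 rows total (5 × 4). Row 6: index ⌊(6-1)/4⌋ = 1 into region → East; (6-1) mod 4 = 1 into the melted columns → Q2.
So row 6 is (East, Q2, 335); revenue = 335.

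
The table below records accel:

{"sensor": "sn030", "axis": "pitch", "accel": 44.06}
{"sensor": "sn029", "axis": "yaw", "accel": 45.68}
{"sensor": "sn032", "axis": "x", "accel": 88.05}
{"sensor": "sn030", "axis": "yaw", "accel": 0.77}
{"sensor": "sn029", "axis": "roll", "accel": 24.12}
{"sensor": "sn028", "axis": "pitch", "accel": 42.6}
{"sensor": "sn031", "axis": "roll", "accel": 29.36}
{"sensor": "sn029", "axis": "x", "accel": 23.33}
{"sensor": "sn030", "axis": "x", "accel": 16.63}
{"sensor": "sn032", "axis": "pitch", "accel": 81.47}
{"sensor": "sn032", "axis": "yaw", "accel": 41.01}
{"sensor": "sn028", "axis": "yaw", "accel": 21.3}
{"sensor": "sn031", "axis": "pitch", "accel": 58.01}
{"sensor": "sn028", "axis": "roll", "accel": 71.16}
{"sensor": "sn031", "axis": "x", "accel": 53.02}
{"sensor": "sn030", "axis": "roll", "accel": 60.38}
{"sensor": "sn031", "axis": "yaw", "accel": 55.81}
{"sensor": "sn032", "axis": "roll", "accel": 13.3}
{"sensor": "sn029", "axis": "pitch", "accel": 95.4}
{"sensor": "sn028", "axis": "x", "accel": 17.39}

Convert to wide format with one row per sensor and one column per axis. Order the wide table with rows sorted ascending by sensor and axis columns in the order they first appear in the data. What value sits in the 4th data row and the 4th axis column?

With rows sorted ascending by sensor, row 4 is sensor=sn031. axis columns in first-appearance order: pitch, yaw, x, roll; column 4 is roll.
Long rows with sensor=sn031, axis=roll: accel = 29.36.

29.36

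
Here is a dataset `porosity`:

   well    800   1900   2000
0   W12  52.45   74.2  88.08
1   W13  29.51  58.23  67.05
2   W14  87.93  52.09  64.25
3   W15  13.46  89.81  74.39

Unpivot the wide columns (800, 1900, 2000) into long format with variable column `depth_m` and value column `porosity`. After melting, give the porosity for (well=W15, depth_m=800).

Unpivoting turns each (well, wide-column) pair into one long row.
The wide cell at row W15, column 800 holds 13.46, so the long row (W15, 800) has porosity=13.46.

13.46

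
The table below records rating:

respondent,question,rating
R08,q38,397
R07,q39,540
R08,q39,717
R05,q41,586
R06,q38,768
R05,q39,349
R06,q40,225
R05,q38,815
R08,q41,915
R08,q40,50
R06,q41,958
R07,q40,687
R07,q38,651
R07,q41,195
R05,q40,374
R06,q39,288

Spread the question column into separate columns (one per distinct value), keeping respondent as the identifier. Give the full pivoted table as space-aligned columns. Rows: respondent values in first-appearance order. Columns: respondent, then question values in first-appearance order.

Columns: respondent plus the 4 distinct question values (q38, q39, q41, q40).
For example, row R08 column q38 takes rating=397 from the long row (R08, q38).

respondent  q38  q39  q41  q40
R08         397  717  915  50 
R07         651  540  195  687
R05         815  349  586  374
R06         768  288  958  225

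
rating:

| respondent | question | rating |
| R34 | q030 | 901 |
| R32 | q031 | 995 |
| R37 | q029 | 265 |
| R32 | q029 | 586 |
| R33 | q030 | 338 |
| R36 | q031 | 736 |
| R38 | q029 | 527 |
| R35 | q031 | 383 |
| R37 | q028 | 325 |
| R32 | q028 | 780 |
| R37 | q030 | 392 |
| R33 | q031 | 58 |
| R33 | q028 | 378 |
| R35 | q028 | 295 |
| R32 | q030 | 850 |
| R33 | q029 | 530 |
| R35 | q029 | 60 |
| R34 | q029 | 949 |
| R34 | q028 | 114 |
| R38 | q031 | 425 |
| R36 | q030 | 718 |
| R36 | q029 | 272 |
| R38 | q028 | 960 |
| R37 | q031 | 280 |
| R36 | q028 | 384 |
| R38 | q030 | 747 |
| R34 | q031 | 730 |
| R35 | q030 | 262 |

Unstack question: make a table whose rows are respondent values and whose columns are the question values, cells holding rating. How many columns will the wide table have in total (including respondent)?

1 column for respondent plus 4 distinct question values → 5 columns.

5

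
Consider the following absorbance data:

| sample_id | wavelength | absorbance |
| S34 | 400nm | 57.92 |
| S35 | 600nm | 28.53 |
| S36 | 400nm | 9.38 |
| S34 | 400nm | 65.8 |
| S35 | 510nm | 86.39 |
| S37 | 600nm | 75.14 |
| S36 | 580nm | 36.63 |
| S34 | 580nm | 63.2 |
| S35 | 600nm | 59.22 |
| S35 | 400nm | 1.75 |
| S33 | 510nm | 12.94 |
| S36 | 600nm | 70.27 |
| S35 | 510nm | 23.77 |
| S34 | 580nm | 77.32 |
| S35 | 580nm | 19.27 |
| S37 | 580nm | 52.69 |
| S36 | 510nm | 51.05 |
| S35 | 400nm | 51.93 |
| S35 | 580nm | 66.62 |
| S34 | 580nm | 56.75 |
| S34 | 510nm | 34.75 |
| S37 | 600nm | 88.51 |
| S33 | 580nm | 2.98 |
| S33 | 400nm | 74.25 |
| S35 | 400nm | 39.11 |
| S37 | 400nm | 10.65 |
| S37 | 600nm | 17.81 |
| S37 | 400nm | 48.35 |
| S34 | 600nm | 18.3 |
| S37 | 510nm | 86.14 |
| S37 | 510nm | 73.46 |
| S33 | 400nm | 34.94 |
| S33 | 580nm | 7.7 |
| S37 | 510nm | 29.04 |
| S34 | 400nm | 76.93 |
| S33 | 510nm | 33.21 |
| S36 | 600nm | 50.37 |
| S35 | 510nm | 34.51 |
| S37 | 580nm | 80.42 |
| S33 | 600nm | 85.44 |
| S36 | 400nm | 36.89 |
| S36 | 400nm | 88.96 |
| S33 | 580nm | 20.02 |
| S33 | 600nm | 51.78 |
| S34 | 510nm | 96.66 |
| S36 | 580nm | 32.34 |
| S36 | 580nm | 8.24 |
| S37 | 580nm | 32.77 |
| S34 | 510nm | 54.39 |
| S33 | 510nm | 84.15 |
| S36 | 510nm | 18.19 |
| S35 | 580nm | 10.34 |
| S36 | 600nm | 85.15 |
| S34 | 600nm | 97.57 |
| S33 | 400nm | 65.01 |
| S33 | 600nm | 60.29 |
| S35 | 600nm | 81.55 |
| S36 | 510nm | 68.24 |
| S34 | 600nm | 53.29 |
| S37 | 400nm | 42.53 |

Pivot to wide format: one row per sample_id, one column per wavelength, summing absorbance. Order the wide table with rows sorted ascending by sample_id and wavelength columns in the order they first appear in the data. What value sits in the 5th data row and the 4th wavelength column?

165.88

With rows sorted ascending by sample_id, row 5 is sample_id=S37. wavelength columns in first-appearance order: 400nm, 600nm, 510nm, 580nm; column 4 is 580nm.
Long rows with sample_id=S37, wavelength=580nm: 52.69 + 80.42 + 32.77 = 165.88.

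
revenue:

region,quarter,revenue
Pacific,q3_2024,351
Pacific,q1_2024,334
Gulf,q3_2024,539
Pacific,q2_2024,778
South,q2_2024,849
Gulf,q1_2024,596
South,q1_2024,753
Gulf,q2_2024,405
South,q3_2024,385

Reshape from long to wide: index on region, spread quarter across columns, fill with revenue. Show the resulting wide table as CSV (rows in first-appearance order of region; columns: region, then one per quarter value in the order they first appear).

region,q3_2024,q1_2024,q2_2024
Pacific,351,334,778
Gulf,539,596,405
South,385,753,849

Columns: region plus the 3 distinct quarter values (q3_2024, q1_2024, q2_2024).
For example, row Pacific column q3_2024 takes revenue=351 from the long row (Pacific, q3_2024).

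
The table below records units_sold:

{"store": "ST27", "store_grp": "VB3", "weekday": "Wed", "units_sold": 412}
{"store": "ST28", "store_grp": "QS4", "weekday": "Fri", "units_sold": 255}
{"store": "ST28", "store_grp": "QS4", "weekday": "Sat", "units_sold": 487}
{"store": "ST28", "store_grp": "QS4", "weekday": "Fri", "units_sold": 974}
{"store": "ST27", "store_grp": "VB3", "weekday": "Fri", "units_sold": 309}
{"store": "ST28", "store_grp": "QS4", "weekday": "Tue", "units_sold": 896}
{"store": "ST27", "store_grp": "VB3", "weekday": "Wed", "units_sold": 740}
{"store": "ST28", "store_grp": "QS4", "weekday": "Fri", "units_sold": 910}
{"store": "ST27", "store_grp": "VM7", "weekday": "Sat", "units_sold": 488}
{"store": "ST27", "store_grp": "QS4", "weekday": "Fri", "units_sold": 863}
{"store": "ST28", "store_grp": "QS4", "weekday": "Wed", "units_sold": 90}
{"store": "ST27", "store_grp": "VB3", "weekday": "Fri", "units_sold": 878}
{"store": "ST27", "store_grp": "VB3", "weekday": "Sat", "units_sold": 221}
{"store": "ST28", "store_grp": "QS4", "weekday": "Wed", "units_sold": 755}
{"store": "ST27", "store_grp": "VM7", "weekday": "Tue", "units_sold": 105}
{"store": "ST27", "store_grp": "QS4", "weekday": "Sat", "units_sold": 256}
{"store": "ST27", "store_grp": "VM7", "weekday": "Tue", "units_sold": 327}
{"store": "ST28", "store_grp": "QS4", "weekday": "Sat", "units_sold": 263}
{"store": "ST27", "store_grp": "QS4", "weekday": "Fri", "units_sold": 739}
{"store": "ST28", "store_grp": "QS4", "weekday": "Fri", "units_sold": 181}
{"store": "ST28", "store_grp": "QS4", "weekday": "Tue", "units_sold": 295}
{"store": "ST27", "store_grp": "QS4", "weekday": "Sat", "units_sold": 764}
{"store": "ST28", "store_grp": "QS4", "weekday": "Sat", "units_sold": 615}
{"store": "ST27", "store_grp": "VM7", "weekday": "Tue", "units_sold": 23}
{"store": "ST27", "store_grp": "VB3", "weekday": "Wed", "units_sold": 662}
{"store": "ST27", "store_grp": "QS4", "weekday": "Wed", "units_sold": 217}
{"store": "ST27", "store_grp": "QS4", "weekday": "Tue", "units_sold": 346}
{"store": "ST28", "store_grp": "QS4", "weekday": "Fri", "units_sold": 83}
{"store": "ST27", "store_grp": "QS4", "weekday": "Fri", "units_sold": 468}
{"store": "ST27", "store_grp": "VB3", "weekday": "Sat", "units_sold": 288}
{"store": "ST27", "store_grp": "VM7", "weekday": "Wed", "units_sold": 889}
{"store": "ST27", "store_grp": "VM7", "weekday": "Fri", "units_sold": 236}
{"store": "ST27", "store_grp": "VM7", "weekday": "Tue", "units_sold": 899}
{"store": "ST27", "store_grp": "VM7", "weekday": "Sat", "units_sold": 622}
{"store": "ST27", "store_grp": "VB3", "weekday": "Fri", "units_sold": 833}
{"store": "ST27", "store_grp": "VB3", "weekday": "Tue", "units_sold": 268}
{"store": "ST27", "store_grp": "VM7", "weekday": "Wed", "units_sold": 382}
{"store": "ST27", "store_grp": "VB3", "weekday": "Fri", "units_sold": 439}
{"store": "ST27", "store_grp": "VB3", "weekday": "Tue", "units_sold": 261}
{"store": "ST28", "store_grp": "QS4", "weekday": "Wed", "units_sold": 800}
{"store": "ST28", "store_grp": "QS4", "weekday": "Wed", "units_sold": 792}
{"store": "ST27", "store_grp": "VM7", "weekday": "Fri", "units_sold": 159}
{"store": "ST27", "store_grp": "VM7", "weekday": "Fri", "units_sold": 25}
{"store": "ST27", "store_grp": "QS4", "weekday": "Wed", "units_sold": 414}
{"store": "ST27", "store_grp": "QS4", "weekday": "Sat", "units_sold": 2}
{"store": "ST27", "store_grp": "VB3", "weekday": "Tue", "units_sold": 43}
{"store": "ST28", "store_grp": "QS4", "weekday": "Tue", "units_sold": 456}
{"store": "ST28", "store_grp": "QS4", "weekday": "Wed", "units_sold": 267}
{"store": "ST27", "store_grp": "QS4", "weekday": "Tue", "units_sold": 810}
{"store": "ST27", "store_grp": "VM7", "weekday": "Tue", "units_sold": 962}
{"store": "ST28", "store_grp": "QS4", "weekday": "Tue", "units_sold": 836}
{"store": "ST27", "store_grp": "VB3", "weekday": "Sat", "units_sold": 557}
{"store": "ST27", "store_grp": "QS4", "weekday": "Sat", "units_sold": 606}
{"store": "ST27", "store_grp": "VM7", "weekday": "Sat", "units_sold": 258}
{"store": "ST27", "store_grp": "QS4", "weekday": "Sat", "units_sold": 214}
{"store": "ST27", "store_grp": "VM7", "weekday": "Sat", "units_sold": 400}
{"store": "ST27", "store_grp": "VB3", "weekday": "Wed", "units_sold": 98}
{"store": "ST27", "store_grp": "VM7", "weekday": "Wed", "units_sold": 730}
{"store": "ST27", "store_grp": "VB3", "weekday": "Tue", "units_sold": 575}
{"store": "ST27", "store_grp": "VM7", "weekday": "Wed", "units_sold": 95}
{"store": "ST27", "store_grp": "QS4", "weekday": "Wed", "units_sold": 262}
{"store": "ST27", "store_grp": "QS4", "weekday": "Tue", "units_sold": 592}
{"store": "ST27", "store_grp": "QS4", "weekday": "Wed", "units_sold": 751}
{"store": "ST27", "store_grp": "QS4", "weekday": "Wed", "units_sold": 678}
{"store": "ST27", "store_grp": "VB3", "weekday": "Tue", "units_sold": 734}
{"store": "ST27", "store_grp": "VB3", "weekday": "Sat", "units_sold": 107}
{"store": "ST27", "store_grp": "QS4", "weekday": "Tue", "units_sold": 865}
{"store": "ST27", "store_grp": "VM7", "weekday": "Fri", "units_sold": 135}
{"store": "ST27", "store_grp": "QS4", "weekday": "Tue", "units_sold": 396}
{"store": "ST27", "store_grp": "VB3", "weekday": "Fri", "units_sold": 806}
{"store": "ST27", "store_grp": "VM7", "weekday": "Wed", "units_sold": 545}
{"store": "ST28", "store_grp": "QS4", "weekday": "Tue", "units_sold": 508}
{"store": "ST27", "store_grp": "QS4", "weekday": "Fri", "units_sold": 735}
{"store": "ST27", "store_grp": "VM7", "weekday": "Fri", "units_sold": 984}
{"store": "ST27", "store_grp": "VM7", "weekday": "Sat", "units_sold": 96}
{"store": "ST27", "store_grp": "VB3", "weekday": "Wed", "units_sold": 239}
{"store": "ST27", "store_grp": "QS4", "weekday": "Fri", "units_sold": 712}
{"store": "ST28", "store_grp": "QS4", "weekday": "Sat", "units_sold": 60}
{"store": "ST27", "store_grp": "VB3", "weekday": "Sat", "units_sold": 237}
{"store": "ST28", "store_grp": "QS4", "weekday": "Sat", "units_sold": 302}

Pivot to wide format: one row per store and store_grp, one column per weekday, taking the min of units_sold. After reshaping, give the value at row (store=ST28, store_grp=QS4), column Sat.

Rows with store=ST28, store_grp=QS4 and weekday=Sat: units_sold values are 487, 263, 615, 60, 302.
min(487, 263, 615, 60, 302) = 60.

60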